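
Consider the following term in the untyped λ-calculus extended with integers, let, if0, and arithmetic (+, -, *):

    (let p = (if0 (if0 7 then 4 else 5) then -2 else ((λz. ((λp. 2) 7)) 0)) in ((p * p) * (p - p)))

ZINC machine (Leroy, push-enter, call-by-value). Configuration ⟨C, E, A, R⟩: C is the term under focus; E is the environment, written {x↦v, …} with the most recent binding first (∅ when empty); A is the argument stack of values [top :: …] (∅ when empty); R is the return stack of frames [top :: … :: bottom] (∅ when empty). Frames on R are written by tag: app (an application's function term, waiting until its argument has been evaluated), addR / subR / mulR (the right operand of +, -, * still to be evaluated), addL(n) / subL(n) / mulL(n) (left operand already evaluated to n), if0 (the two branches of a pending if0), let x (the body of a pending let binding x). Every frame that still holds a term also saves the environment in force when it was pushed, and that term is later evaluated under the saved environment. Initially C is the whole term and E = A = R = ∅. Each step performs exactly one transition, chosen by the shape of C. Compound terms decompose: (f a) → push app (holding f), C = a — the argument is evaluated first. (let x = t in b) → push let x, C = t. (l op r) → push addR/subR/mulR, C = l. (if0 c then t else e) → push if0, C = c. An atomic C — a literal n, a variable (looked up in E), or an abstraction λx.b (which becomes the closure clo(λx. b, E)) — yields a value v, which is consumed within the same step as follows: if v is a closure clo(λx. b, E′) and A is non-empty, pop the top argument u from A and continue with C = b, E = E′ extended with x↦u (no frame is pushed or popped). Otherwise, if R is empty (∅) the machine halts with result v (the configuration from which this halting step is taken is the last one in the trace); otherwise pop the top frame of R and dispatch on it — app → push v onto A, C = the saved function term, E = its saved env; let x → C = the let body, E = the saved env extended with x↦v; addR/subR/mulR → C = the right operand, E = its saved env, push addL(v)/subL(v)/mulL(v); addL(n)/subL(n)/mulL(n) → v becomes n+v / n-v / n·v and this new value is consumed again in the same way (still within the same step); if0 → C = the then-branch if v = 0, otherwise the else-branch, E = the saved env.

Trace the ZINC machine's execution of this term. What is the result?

Answer: 0

Machine steps:
[0] [C=(let p = (if0 (if0 7 then 4 else 5) then -2 else ((λz. ((λp. 2) 7)) 0)) in ((p * p) * (p - p))) | E=∅ | A=∅ | R=∅]
[1] [C=(if0 (if0 7 then 4 else 5) then -2 else ((λz. ((λp. 2) 7)) 0)) | E=∅ | A=∅ | R=[let p]]
[2] [C=(if0 7 then 4 else 5) | E=∅ | A=∅ | R=[if0 :: let p]]
[3] [C=7 | E=∅ | A=∅ | R=[if0 :: if0 :: let p]]
[4] [C=5 | E=∅ | A=∅ | R=[if0 :: let p]]
[5] [C=((λz. ((λp. 2) 7)) 0) | E=∅ | A=∅ | R=[let p]]
[6] [C=0 | E=∅ | A=∅ | R=[app :: let p]]
[7] [C=(λz. ((λp. 2) 7)) | E=∅ | A=[0] | R=[let p]]
[8] [C=((λp. 2) 7) | E={z↦0} | A=∅ | R=[let p]]
[9] [C=7 | E={z↦0} | A=∅ | R=[app :: let p]]
[10] [C=(λp. 2) | E={z↦0} | A=[7] | R=[let p]]
[11] [C=2 | E={p↦7, z↦0} | A=∅ | R=[let p]]
[12] [C=((p * p) * (p - p)) | E={p↦2} | A=∅ | R=∅]
[13] [C=(p * p) | E={p↦2} | A=∅ | R=[mulR]]
[14] [C=p | E={p↦2} | A=∅ | R=[mulR :: mulR]]
[15] [C=p | E={p↦2} | A=∅ | R=[mulL(2) :: mulR]]
[16] [C=(p - p) | E={p↦2} | A=∅ | R=[mulL(4)]]
[17] [C=p | E={p↦2} | A=∅ | R=[subR :: mulL(4)]]
[18] [C=p | E={p↦2} | A=∅ | R=[subL(2) :: mulL(4)]]
→ final value 0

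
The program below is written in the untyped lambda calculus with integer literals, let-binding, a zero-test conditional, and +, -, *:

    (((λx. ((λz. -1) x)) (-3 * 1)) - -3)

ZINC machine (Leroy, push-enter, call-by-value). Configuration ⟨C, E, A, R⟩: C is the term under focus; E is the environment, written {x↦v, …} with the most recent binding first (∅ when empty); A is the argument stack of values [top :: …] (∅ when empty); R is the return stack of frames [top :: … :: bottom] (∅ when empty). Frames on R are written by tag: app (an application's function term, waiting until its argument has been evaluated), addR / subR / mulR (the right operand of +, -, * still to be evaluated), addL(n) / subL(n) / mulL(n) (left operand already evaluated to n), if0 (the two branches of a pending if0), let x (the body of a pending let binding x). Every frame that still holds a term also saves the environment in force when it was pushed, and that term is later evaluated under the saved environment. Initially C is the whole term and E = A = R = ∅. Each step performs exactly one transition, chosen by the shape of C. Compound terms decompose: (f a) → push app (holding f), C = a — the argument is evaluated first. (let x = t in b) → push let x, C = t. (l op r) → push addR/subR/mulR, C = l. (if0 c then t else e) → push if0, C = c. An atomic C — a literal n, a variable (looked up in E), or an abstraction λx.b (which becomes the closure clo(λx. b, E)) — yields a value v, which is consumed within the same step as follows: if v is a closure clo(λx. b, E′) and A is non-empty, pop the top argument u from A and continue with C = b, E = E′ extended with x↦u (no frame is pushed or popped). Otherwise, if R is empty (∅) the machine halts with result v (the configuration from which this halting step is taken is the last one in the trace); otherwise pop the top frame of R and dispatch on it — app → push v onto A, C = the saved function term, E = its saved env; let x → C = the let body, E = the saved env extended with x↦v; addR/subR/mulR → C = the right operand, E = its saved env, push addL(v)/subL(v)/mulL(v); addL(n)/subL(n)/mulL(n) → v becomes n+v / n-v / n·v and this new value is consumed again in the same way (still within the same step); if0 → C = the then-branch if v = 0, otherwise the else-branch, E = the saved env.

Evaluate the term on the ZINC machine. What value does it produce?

Answer: 2

Execution trace:
step 0: [C=(((λx. ((λz. -1) x)) (-3 * 1)) - -3) | E=∅ | A=∅ | R=∅]
step 1: [C=((λx. ((λz. -1) x)) (-3 * 1)) | E=∅ | A=∅ | R=[subR]]
step 2: [C=(-3 * 1) | E=∅ | A=∅ | R=[app :: subR]]
step 3: [C=-3 | E=∅ | A=∅ | R=[mulR :: app :: subR]]
step 4: [C=1 | E=∅ | A=∅ | R=[mulL(-3) :: app :: subR]]
step 5: [C=(λx. ((λz. -1) x)) | E=∅ | A=[-3] | R=[subR]]
step 6: [C=((λz. -1) x) | E={x↦-3} | A=∅ | R=[subR]]
step 7: [C=x | E={x↦-3} | A=∅ | R=[app :: subR]]
step 8: [C=(λz. -1) | E={x↦-3} | A=[-3] | R=[subR]]
step 9: [C=-1 | E={z↦-3, x↦-3} | A=∅ | R=[subR]]
step 10: [C=-3 | E=∅ | A=∅ | R=[subL(-1)]]
→ final value 2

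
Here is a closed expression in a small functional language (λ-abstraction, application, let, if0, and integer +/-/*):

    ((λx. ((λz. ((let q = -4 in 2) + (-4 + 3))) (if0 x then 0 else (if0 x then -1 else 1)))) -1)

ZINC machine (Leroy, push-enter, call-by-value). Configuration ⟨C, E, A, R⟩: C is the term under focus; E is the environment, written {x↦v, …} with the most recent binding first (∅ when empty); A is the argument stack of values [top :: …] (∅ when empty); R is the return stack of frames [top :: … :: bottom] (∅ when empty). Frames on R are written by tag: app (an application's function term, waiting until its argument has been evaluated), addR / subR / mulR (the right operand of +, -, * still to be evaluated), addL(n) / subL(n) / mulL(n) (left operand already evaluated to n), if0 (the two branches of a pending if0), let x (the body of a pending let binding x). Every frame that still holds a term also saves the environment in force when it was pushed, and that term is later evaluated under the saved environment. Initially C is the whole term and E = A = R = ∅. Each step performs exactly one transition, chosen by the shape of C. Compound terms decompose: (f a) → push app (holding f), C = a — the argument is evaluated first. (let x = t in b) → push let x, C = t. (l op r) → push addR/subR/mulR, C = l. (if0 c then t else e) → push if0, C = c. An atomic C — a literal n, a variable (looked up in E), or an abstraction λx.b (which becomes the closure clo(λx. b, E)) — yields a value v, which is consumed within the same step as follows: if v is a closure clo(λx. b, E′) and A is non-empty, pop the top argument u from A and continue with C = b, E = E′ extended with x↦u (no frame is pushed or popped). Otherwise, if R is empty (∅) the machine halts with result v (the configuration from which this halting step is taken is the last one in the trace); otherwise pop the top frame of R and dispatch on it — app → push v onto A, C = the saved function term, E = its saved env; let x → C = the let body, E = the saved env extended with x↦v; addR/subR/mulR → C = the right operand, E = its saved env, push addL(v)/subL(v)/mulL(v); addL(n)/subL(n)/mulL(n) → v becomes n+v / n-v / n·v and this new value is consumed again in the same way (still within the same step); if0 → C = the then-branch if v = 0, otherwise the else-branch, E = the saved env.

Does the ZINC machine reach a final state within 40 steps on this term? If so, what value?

step 0: [C=((λx. ((λz. ((let q = -4 in 2) + (-4 + 3))) (if0 x then 0 else (if0 x then -1 else 1)))) -1) | E=∅ | A=∅ | R=∅]
step 1: [C=-1 | E=∅ | A=∅ | R=[app]]
step 2: [C=(λx. ((λz. ((let q = -4 in 2) + (-4 + 3))) (if0 x then 0 else (if0 x then -1 else 1)))) | E=∅ | A=[-1] | R=∅]
step 3: [C=((λz. ((let q = -4 in 2) + (-4 + 3))) (if0 x then 0 else (if0 x then -1 else 1))) | E={x↦-1} | A=∅ | R=∅]
step 4: [C=(if0 x then 0 else (if0 x then -1 else 1)) | E={x↦-1} | A=∅ | R=[app]]
step 5: [C=x | E={x↦-1} | A=∅ | R=[if0 :: app]]
step 6: [C=(if0 x then -1 else 1) | E={x↦-1} | A=∅ | R=[app]]
step 7: [C=x | E={x↦-1} | A=∅ | R=[if0 :: app]]
step 8: [C=1 | E={x↦-1} | A=∅ | R=[app]]
step 9: [C=(λz. ((let q = -4 in 2) + (-4 + 3))) | E={x↦-1} | A=[1] | R=∅]
step 10: [C=((let q = -4 in 2) + (-4 + 3)) | E={z↦1, x↦-1} | A=∅ | R=∅]
step 11: [C=(let q = -4 in 2) | E={z↦1, x↦-1} | A=∅ | R=[addR]]
step 12: [C=-4 | E={z↦1, x↦-1} | A=∅ | R=[let q :: addR]]
step 13: [C=2 | E={q↦-4, z↦1, x↦-1} | A=∅ | R=[addR]]
step 14: [C=(-4 + 3) | E={z↦1, x↦-1} | A=∅ | R=[addL(2)]]
step 15: [C=-4 | E={z↦1, x↦-1} | A=∅ | R=[addR :: addL(2)]]
step 16: [C=3 | E={z↦1, x↦-1} | A=∅ | R=[addL(-4) :: addL(2)]]
→ final value 1

Answer: 1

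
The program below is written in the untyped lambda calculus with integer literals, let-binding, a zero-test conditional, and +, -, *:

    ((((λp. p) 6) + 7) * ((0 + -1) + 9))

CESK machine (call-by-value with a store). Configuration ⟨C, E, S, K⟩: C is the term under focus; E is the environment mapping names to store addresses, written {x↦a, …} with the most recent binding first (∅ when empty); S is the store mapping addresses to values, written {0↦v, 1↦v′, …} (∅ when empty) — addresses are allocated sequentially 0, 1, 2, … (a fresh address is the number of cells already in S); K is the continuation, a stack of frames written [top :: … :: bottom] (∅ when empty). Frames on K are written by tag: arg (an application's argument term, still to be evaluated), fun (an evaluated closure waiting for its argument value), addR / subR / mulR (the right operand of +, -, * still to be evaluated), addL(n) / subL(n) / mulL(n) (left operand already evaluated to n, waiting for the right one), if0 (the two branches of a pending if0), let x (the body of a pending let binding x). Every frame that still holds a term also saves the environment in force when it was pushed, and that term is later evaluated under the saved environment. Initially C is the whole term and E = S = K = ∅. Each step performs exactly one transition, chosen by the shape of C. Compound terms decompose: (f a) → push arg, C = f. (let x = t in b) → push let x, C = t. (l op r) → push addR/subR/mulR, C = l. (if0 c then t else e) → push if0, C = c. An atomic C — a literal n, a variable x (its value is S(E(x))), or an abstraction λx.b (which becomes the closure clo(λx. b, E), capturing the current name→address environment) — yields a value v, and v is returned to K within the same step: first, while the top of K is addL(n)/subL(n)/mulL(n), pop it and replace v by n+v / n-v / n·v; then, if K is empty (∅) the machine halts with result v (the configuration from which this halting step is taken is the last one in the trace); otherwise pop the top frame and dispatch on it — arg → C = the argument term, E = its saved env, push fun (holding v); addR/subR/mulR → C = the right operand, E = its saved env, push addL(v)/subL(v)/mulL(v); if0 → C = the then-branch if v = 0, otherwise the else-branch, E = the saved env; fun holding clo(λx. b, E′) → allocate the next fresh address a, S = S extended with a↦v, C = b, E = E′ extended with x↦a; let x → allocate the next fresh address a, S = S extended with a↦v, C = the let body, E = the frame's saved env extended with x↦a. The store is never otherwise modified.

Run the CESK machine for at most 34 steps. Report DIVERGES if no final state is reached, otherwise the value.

t=0: ⟨C=((((λp. p) 6) + 7) * ((0 + -1) + 9)); E=∅; S=∅; K=∅⟩
t=1: ⟨C=(((λp. p) 6) + 7); E=∅; S=∅; K=[mulR]⟩
t=2: ⟨C=((λp. p) 6); E=∅; S=∅; K=[addR :: mulR]⟩
t=3: ⟨C=(λp. p); E=∅; S=∅; K=[arg :: addR :: mulR]⟩
t=4: ⟨C=6; E=∅; S=∅; K=[fun :: addR :: mulR]⟩
t=5: ⟨C=p; E={p↦0}; S={0↦6}; K=[addR :: mulR]⟩
t=6: ⟨C=7; E=∅; S={0↦6}; K=[addL(6) :: mulR]⟩
t=7: ⟨C=((0 + -1) + 9); E=∅; S={0↦6}; K=[mulL(13)]⟩
t=8: ⟨C=(0 + -1); E=∅; S={0↦6}; K=[addR :: mulL(13)]⟩
t=9: ⟨C=0; E=∅; S={0↦6}; K=[addR :: addR :: mulL(13)]⟩
t=10: ⟨C=-1; E=∅; S={0↦6}; K=[addL(0) :: addR :: mulL(13)]⟩
t=11: ⟨C=9; E=∅; S={0↦6}; K=[addL(-1) :: mulL(13)]⟩
→ final value 104

Answer: 104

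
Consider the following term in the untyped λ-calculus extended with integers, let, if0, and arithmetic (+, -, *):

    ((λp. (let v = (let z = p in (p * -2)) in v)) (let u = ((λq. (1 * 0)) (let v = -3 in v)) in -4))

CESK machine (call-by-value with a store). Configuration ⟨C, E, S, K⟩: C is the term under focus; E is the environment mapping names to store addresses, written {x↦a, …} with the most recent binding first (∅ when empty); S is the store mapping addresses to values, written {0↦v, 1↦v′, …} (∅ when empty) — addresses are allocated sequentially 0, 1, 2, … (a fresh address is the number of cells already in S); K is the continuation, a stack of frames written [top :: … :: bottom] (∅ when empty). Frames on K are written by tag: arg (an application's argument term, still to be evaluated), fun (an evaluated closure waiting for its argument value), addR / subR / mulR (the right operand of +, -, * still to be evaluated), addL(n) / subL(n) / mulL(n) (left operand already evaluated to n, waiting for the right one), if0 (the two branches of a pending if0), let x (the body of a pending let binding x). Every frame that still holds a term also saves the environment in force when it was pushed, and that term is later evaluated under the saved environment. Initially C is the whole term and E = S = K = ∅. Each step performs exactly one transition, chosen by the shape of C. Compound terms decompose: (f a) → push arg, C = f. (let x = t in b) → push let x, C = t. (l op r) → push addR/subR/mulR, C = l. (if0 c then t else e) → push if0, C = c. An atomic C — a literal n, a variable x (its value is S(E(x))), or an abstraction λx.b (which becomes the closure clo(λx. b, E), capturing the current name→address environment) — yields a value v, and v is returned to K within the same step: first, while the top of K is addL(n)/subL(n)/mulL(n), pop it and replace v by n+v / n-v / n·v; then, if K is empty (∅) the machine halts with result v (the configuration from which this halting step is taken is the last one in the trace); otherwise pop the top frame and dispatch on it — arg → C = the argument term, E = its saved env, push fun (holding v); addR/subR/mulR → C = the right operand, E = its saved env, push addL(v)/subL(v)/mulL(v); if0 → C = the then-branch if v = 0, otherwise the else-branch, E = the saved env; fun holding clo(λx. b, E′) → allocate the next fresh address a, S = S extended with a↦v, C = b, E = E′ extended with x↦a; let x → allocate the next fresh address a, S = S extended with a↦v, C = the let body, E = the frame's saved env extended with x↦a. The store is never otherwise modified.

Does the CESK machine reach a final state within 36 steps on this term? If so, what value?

[0] [C=((λp. (let v = (let z = p in (p * -2)) in v)) (let u = ((λq. (1 * 0)) (let v = -3 in v)) in -4)) | E=∅ | S=∅ | K=∅]
[1] [C=(λp. (let v = (let z = p in (p * -2)) in v)) | E=∅ | S=∅ | K=[arg]]
[2] [C=(let u = ((λq. (1 * 0)) (let v = -3 in v)) in -4) | E=∅ | S=∅ | K=[fun]]
[3] [C=((λq. (1 * 0)) (let v = -3 in v)) | E=∅ | S=∅ | K=[let u :: fun]]
[4] [C=(λq. (1 * 0)) | E=∅ | S=∅ | K=[arg :: let u :: fun]]
[5] [C=(let v = -3 in v) | E=∅ | S=∅ | K=[fun :: let u :: fun]]
[6] [C=-3 | E=∅ | S=∅ | K=[let v :: fun :: let u :: fun]]
[7] [C=v | E={v↦0} | S={0↦-3} | K=[fun :: let u :: fun]]
[8] [C=(1 * 0) | E={q↦1} | S={0↦-3, 1↦-3} | K=[let u :: fun]]
[9] [C=1 | E={q↦1} | S={0↦-3, 1↦-3} | K=[mulR :: let u :: fun]]
[10] [C=0 | E={q↦1} | S={0↦-3, 1↦-3} | K=[mulL(1) :: let u :: fun]]
[11] [C=-4 | E={u↦2} | S={0↦-3, 1↦-3, 2↦0} | K=[fun]]
[12] [C=(let v = (let z = p in (p * -2)) in v) | E={p↦3} | S={0↦-3, 1↦-3, 2↦0, 3↦-4} | K=∅]
[13] [C=(let z = p in (p * -2)) | E={p↦3} | S={0↦-3, 1↦-3, 2↦0, 3↦-4} | K=[let v]]
[14] [C=p | E={p↦3} | S={0↦-3, 1↦-3, 2↦0, 3↦-4} | K=[let z :: let v]]
[15] [C=(p * -2) | E={z↦4, p↦3} | S={0↦-3, 1↦-3, 2↦0, 3↦-4, 4↦-4} | K=[let v]]
[16] [C=p | E={z↦4, p↦3} | S={0↦-3, 1↦-3, 2↦0, 3↦-4, 4↦-4} | K=[mulR :: let v]]
[17] [C=-2 | E={z↦4, p↦3} | S={0↦-3, 1↦-3, 2↦0, 3↦-4, 4↦-4} | K=[mulL(-4) :: let v]]
[18] [C=v | E={v↦5, p↦3} | S={0↦-3, 1↦-3, 2↦0, 3↦-4, 4↦-4, 5↦8} | K=∅]
→ final value 8

Answer: 8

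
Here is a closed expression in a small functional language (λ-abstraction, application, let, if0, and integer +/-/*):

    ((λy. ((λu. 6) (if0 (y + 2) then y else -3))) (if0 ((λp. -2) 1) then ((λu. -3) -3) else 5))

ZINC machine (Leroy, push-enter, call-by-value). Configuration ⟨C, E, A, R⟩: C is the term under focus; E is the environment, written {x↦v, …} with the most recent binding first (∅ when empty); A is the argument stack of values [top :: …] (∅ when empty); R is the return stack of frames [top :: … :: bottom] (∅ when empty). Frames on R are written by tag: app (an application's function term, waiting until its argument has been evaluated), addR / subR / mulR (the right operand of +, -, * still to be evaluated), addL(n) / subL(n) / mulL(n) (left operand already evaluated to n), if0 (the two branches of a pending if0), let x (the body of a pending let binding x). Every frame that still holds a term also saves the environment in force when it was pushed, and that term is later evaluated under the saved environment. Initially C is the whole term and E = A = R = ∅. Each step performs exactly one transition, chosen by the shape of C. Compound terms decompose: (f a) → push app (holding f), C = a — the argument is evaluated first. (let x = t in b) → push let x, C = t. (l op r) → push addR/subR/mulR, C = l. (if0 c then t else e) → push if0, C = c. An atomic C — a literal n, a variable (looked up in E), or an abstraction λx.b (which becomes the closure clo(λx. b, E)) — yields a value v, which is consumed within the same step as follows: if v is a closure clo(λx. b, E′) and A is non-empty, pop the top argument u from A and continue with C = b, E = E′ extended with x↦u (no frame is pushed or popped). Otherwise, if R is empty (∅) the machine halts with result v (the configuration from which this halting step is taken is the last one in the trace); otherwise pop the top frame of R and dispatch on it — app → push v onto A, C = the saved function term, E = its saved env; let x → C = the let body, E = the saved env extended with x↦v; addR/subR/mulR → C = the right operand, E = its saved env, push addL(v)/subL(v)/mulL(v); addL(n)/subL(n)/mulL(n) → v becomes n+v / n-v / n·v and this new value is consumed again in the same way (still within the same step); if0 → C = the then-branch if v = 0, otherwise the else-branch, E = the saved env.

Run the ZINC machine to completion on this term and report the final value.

Answer: 6

Execution trace:
[0] [C=((λy. ((λu. 6) (if0 (y + 2) then y else -3))) (if0 ((λp. -2) 1) then ((λu. -3) -3) else 5)) | E=∅ | A=∅ | R=∅]
[1] [C=(if0 ((λp. -2) 1) then ((λu. -3) -3) else 5) | E=∅ | A=∅ | R=[app]]
[2] [C=((λp. -2) 1) | E=∅ | A=∅ | R=[if0 :: app]]
[3] [C=1 | E=∅ | A=∅ | R=[app :: if0 :: app]]
[4] [C=(λp. -2) | E=∅ | A=[1] | R=[if0 :: app]]
[5] [C=-2 | E={p↦1} | A=∅ | R=[if0 :: app]]
[6] [C=5 | E=∅ | A=∅ | R=[app]]
[7] [C=(λy. ((λu. 6) (if0 (y + 2) then y else -3))) | E=∅ | A=[5] | R=∅]
[8] [C=((λu. 6) (if0 (y + 2) then y else -3)) | E={y↦5} | A=∅ | R=∅]
[9] [C=(if0 (y + 2) then y else -3) | E={y↦5} | A=∅ | R=[app]]
[10] [C=(y + 2) | E={y↦5} | A=∅ | R=[if0 :: app]]
[11] [C=y | E={y↦5} | A=∅ | R=[addR :: if0 :: app]]
[12] [C=2 | E={y↦5} | A=∅ | R=[addL(5) :: if0 :: app]]
[13] [C=-3 | E={y↦5} | A=∅ | R=[app]]
[14] [C=(λu. 6) | E={y↦5} | A=[-3] | R=∅]
[15] [C=6 | E={u↦-3, y↦5} | A=∅ | R=∅]
→ final value 6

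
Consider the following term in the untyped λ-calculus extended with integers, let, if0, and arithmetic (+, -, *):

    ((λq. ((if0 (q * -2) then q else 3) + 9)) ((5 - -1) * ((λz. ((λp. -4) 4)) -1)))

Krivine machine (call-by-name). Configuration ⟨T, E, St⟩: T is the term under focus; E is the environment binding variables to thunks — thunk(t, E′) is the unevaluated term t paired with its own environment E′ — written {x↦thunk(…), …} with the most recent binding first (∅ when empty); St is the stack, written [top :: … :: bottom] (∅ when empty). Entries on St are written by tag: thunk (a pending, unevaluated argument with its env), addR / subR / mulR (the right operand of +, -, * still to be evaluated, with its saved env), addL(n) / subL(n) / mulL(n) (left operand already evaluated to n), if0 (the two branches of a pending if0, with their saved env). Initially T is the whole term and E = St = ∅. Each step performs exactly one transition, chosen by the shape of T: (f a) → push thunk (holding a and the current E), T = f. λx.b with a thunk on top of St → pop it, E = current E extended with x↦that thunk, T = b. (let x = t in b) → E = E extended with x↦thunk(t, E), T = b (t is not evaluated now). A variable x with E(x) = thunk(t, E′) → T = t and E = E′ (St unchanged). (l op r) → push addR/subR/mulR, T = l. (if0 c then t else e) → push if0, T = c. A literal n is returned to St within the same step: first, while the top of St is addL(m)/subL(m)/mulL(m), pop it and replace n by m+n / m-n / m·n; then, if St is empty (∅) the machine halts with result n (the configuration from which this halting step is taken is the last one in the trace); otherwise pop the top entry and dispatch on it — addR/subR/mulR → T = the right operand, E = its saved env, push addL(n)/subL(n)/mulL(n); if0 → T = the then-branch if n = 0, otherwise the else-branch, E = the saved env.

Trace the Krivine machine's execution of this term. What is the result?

Answer: 12

Machine steps:
step 0: ⟨T=((λq. ((if0 (q * -2) then q else 3) + 9)) ((5 - -1) * ((λz. ((λp. -4) 4)) -1))); E=∅; St=∅⟩
step 1: ⟨T=(λq. ((if0 (q * -2) then q else 3) + 9)); E=∅; St=[thunk]⟩
step 2: ⟨T=((if0 (q * -2) then q else 3) + 9); E={q↦thunk(((5 - -1) * ((λz. ((λp. -4) 4)) -1)), ∅)}; St=∅⟩
step 3: ⟨T=(if0 (q * -2) then q else 3); E={q↦thunk(((5 - -1) * ((λz. ((λp. -4) 4)) -1)), ∅)}; St=[addR]⟩
step 4: ⟨T=(q * -2); E={q↦thunk(((5 - -1) * ((λz. ((λp. -4) 4)) -1)), ∅)}; St=[if0 :: addR]⟩
step 5: ⟨T=q; E={q↦thunk(((5 - -1) * ((λz. ((λp. -4) 4)) -1)), ∅)}; St=[mulR :: if0 :: addR]⟩
step 6: ⟨T=((5 - -1) * ((λz. ((λp. -4) 4)) -1)); E=∅; St=[mulR :: if0 :: addR]⟩
step 7: ⟨T=(5 - -1); E=∅; St=[mulR :: mulR :: if0 :: addR]⟩
step 8: ⟨T=5; E=∅; St=[subR :: mulR :: mulR :: if0 :: addR]⟩
step 9: ⟨T=-1; E=∅; St=[subL(5) :: mulR :: mulR :: if0 :: addR]⟩
step 10: ⟨T=((λz. ((λp. -4) 4)) -1); E=∅; St=[mulL(6) :: mulR :: if0 :: addR]⟩
step 11: ⟨T=(λz. ((λp. -4) 4)); E=∅; St=[thunk :: mulL(6) :: mulR :: if0 :: addR]⟩
step 12: ⟨T=((λp. -4) 4); E={z↦thunk(-1, ∅)}; St=[mulL(6) :: mulR :: if0 :: addR]⟩
step 13: ⟨T=(λp. -4); E={z↦thunk(-1, ∅)}; St=[thunk :: mulL(6) :: mulR :: if0 :: addR]⟩
step 14: ⟨T=-4; E={p↦thunk(4, {z↦thunk(-1, ∅)}), z↦thunk(-1, ∅)}; St=[mulL(6) :: mulR :: if0 :: addR]⟩
step 15: ⟨T=-2; E={q↦thunk(((5 - -1) * ((λz. ((λp. -4) 4)) -1)), ∅)}; St=[mulL(-24) :: if0 :: addR]⟩
step 16: ⟨T=3; E={q↦thunk(((5 - -1) * ((λz. ((λp. -4) 4)) -1)), ∅)}; St=[addR]⟩
step 17: ⟨T=9; E={q↦thunk(((5 - -1) * ((λz. ((λp. -4) 4)) -1)), ∅)}; St=[addL(3)]⟩
→ final value 12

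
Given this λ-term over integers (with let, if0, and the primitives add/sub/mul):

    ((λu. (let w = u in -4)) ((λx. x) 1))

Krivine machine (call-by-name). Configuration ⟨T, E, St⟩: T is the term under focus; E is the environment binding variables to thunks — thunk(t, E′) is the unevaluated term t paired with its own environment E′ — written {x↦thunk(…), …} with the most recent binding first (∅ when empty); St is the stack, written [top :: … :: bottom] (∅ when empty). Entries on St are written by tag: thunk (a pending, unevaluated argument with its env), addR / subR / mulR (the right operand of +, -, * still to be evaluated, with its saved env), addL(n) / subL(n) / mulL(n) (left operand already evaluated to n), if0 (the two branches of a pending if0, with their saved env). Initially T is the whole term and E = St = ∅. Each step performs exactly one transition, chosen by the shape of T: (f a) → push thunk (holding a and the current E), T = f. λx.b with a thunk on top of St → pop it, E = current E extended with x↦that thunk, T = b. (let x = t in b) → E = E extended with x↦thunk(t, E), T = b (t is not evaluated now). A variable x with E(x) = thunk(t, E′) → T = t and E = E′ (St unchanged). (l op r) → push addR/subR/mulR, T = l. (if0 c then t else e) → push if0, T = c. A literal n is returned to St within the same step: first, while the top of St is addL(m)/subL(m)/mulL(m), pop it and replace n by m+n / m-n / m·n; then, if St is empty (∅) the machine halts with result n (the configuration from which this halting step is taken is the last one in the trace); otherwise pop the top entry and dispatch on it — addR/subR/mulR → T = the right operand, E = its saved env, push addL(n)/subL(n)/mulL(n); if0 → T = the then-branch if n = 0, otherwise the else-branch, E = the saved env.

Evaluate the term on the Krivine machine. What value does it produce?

Answer: -4

Machine steps:
step 0: [T=((λu. (let w = u in -4)) ((λx. x) 1)) | E=∅ | St=∅]
step 1: [T=(λu. (let w = u in -4)) | E=∅ | St=[thunk]]
step 2: [T=(let w = u in -4) | E={u↦thunk(((λx. x) 1), ∅)} | St=∅]
step 3: [T=-4 | E={w↦thunk(u, {u↦thunk(((λx. x) 1), ∅)}), u↦thunk(((λx. x) 1), ∅)} | St=∅]
→ final value -4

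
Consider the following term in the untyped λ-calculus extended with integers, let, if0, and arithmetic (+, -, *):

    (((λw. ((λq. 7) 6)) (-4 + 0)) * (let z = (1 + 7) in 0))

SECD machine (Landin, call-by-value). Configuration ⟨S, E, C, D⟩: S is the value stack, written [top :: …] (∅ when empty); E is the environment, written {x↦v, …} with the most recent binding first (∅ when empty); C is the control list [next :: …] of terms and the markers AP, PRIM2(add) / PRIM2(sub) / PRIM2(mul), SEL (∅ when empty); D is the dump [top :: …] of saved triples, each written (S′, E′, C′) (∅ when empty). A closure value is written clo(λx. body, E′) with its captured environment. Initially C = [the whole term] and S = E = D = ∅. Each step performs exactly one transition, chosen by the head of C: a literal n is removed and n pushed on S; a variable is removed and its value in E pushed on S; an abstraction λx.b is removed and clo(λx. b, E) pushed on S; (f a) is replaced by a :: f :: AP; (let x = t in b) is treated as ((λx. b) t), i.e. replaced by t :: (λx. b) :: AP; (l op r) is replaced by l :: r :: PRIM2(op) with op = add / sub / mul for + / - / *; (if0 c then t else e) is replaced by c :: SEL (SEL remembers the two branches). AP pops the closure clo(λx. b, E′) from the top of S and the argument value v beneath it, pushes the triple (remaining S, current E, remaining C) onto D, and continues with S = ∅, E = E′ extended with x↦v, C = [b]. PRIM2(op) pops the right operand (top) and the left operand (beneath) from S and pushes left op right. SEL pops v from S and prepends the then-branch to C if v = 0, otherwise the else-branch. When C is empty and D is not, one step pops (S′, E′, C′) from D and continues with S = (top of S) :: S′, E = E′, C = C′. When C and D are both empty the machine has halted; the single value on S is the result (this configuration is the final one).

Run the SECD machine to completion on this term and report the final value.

Answer: 0

Machine steps:
t=0: ⟨S=∅; E=∅; C=[(((λw. ((λq. 7) 6)) (-4 + 0)) * (let z = (1 + 7) in 0))]; D=∅⟩
t=1: ⟨S=∅; E=∅; C=[((λw. ((λq. 7) 6)) (-4 + 0)) :: (let z = (1 + 7) in 0) :: PRIM2(mul)]; D=∅⟩
t=2: ⟨S=∅; E=∅; C=[(-4 + 0) :: (λw. ((λq. 7) 6)) :: AP :: (let z = (1 + 7) in 0) :: PRIM2(mul)]; D=∅⟩
t=3: ⟨S=∅; E=∅; C=[-4 :: 0 :: PRIM2(add) :: (λw. ((λq. 7) 6)) :: AP :: (let z = (1 + 7) in 0) :: PRIM2(mul)]; D=∅⟩
t=4: ⟨S=[-4]; E=∅; C=[0 :: PRIM2(add) :: (λw. ((λq. 7) 6)) :: AP :: (let z = (1 + 7) in 0) :: PRIM2(mul)]; D=∅⟩
t=5: ⟨S=[0 :: -4]; E=∅; C=[PRIM2(add) :: (λw. ((λq. 7) 6)) :: AP :: (let z = (1 + 7) in 0) :: PRIM2(mul)]; D=∅⟩
t=6: ⟨S=[-4]; E=∅; C=[(λw. ((λq. 7) 6)) :: AP :: (let z = (1 + 7) in 0) :: PRIM2(mul)]; D=∅⟩
t=7: ⟨S=[clo(λw. ((λq. 7) 6), ∅) :: -4]; E=∅; C=[AP :: (let z = (1 + 7) in 0) :: PRIM2(mul)]; D=∅⟩
t=8: ⟨S=∅; E={w↦-4}; C=[((λq. 7) 6)]; D=[(∅, ∅, [(let z = (1 + 7) in 0) :: PRIM2(mul)])]⟩
t=9: ⟨S=∅; E={w↦-4}; C=[6 :: (λq. 7) :: AP]; D=[(∅, ∅, [(let z = (1 + 7) in 0) :: PRIM2(mul)])]⟩
t=10: ⟨S=[6]; E={w↦-4}; C=[(λq. 7) :: AP]; D=[(∅, ∅, [(let z = (1 + 7) in 0) :: PRIM2(mul)])]⟩
t=11: ⟨S=[clo(λq. 7, {w↦-4}) :: 6]; E={w↦-4}; C=[AP]; D=[(∅, ∅, [(let z = (1 + 7) in 0) :: PRIM2(mul)])]⟩
t=12: ⟨S=∅; E={q↦6, w↦-4}; C=[7]; D=[(∅, {w↦-4}, ∅) :: (∅, ∅, [(let z = (1 + 7) in 0) :: PRIM2(mul)])]⟩
t=13: ⟨S=[7]; E={q↦6, w↦-4}; C=∅; D=[(∅, {w↦-4}, ∅) :: (∅, ∅, [(let z = (1 + 7) in 0) :: PRIM2(mul)])]⟩
t=14: ⟨S=[7]; E={w↦-4}; C=∅; D=[(∅, ∅, [(let z = (1 + 7) in 0) :: PRIM2(mul)])]⟩
t=15: ⟨S=[7]; E=∅; C=[(let z = (1 + 7) in 0) :: PRIM2(mul)]; D=∅⟩
t=16: ⟨S=[7]; E=∅; C=[(1 + 7) :: (λz. 0) :: AP :: PRIM2(mul)]; D=∅⟩
t=17: ⟨S=[7]; E=∅; C=[1 :: 7 :: PRIM2(add) :: (λz. 0) :: AP :: PRIM2(mul)]; D=∅⟩
t=18: ⟨S=[1 :: 7]; E=∅; C=[7 :: PRIM2(add) :: (λz. 0) :: AP :: PRIM2(mul)]; D=∅⟩
t=19: ⟨S=[7 :: 1 :: 7]; E=∅; C=[PRIM2(add) :: (λz. 0) :: AP :: PRIM2(mul)]; D=∅⟩
t=20: ⟨S=[8 :: 7]; E=∅; C=[(λz. 0) :: AP :: PRIM2(mul)]; D=∅⟩
t=21: ⟨S=[clo(λz. 0, ∅) :: 8 :: 7]; E=∅; C=[AP :: PRIM2(mul)]; D=∅⟩
t=22: ⟨S=∅; E={z↦8}; C=[0]; D=[([7], ∅, [PRIM2(mul)])]⟩
t=23: ⟨S=[0]; E={z↦8}; C=∅; D=[([7], ∅, [PRIM2(mul)])]⟩
t=24: ⟨S=[0 :: 7]; E=∅; C=[PRIM2(mul)]; D=∅⟩
t=25: ⟨S=[0]; E=∅; C=∅; D=∅⟩
→ final value 0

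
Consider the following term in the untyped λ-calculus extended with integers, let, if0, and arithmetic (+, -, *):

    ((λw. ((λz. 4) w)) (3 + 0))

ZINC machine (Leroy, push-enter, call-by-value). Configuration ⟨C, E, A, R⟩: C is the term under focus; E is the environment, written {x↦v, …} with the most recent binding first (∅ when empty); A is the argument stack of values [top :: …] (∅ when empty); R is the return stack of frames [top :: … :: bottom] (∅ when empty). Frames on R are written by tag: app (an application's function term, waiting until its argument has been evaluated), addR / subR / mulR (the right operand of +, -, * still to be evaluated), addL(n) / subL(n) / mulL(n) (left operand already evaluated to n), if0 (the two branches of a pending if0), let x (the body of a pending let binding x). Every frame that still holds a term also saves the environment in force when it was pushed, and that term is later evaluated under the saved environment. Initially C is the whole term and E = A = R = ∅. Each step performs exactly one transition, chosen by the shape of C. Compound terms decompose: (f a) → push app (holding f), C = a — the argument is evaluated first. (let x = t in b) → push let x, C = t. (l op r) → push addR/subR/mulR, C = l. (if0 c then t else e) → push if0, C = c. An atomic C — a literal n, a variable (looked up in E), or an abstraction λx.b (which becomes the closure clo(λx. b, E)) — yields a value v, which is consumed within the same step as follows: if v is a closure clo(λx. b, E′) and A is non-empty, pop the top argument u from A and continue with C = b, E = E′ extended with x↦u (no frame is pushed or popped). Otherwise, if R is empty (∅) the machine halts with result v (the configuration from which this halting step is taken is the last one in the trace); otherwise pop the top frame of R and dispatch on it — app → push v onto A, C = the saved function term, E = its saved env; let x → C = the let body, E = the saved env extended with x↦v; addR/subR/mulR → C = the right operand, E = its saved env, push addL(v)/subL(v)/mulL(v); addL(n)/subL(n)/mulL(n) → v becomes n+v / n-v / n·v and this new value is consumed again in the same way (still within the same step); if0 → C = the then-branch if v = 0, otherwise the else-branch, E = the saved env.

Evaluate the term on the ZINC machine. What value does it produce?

0. [C=((λw. ((λz. 4) w)) (3 + 0)) | E=∅ | A=∅ | R=∅]
1. [C=(3 + 0) | E=∅ | A=∅ | R=[app]]
2. [C=3 | E=∅ | A=∅ | R=[addR :: app]]
3. [C=0 | E=∅ | A=∅ | R=[addL(3) :: app]]
4. [C=(λw. ((λz. 4) w)) | E=∅ | A=[3] | R=∅]
5. [C=((λz. 4) w) | E={w↦3} | A=∅ | R=∅]
6. [C=w | E={w↦3} | A=∅ | R=[app]]
7. [C=(λz. 4) | E={w↦3} | A=[3] | R=∅]
8. [C=4 | E={z↦3, w↦3} | A=∅ | R=∅]
→ final value 4

Answer: 4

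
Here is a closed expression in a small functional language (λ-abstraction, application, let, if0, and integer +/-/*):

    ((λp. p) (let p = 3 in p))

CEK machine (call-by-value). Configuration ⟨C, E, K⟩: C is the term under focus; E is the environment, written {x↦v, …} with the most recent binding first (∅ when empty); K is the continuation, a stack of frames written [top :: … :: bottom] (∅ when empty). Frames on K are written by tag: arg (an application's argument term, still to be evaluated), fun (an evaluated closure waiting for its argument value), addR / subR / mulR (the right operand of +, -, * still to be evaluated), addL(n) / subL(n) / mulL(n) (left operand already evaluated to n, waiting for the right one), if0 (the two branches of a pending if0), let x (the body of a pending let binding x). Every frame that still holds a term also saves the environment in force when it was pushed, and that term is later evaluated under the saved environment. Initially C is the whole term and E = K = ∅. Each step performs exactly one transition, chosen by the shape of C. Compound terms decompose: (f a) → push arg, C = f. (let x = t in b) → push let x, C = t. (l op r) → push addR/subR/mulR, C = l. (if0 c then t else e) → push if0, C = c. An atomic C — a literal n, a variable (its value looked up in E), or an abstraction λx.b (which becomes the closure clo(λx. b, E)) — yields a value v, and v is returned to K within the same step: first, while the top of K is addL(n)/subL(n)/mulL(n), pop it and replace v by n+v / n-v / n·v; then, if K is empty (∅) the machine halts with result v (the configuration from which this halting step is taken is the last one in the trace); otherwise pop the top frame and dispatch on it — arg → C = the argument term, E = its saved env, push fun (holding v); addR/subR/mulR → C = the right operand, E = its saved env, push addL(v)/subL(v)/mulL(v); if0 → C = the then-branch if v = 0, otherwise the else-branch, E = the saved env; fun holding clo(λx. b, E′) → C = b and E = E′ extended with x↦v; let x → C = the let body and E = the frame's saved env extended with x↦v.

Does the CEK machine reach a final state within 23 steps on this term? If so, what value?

0. ⟨C=((λp. p) (let p = 3 in p)); E=∅; K=∅⟩
1. ⟨C=(λp. p); E=∅; K=[arg]⟩
2. ⟨C=(let p = 3 in p); E=∅; K=[fun]⟩
3. ⟨C=3; E=∅; K=[let p :: fun]⟩
4. ⟨C=p; E={p↦3}; K=[fun]⟩
5. ⟨C=p; E={p↦3}; K=∅⟩
→ final value 3

Answer: 3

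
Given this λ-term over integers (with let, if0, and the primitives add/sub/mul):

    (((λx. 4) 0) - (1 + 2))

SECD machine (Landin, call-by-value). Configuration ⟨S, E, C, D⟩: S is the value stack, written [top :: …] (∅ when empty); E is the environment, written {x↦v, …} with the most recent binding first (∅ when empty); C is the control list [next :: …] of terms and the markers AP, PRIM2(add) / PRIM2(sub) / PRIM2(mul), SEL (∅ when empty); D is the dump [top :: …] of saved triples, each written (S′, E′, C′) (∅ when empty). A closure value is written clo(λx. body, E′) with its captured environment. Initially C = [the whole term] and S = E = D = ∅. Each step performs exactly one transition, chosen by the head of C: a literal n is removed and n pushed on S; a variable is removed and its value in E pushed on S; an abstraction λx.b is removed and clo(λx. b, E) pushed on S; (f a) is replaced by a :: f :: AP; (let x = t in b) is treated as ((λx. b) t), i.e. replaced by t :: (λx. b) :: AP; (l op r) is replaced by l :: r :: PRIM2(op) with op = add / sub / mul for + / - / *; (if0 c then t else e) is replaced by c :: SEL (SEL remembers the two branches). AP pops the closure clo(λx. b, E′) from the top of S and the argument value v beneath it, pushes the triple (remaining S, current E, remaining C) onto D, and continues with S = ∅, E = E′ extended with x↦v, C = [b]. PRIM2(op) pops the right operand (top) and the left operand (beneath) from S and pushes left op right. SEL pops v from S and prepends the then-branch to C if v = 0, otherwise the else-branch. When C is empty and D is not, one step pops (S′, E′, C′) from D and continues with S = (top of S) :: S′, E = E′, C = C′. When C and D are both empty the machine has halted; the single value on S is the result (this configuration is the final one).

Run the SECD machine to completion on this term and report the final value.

Answer: 1

Machine steps:
0. <S=∅, E=∅, C=[(((λx. 4) 0) - (1 + 2))], D=∅>
1. <S=∅, E=∅, C=[((λx. 4) 0) :: (1 + 2) :: PRIM2(sub)], D=∅>
2. <S=∅, E=∅, C=[0 :: (λx. 4) :: AP :: (1 + 2) :: PRIM2(sub)], D=∅>
3. <S=[0], E=∅, C=[(λx. 4) :: AP :: (1 + 2) :: PRIM2(sub)], D=∅>
4. <S=[clo(λx. 4, ∅) :: 0], E=∅, C=[AP :: (1 + 2) :: PRIM2(sub)], D=∅>
5. <S=∅, E={x↦0}, C=[4], D=[(∅, ∅, [(1 + 2) :: PRIM2(sub)])]>
6. <S=[4], E={x↦0}, C=∅, D=[(∅, ∅, [(1 + 2) :: PRIM2(sub)])]>
7. <S=[4], E=∅, C=[(1 + 2) :: PRIM2(sub)], D=∅>
8. <S=[4], E=∅, C=[1 :: 2 :: PRIM2(add) :: PRIM2(sub)], D=∅>
9. <S=[1 :: 4], E=∅, C=[2 :: PRIM2(add) :: PRIM2(sub)], D=∅>
10. <S=[2 :: 1 :: 4], E=∅, C=[PRIM2(add) :: PRIM2(sub)], D=∅>
11. <S=[3 :: 4], E=∅, C=[PRIM2(sub)], D=∅>
12. <S=[1], E=∅, C=∅, D=∅>
→ final value 1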